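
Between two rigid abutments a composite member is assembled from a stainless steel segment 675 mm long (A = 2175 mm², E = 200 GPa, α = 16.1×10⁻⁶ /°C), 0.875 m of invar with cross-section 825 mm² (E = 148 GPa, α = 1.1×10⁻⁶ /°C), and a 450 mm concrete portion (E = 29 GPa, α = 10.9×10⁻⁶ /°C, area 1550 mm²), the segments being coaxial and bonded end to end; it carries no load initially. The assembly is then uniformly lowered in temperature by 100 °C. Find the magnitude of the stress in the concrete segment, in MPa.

With the walls removed the bar would change length by δ_free = Σ αᵢΔT Lᵢ = 16.1×10⁻⁶×100×675 + 1.1×10⁻⁶×100×875 + 10.9×10⁻⁶×100×450 = 1.674 mm.
Since the ends are fixed, an axial force P builds up, equal in every segment, with P · Σ Lᵢ/(AᵢEᵢ) = δ_free.
Σ Lᵢ/(AᵢEᵢ) = 675/(2175×200×10³) + 875/(825×148×10³) + 450/(1550×29×10³) = 1.873×10⁻⁵ mm/N.
Hence P = δ_free / Σ(L/AE) = 1.674/1.873×10⁻⁵ = 89.35 kN (tensile).
σ_{concrete} = P / A = 89350 / 1550 = 57.65 MPa.

σ ≈ 57.6 MPa (tensile)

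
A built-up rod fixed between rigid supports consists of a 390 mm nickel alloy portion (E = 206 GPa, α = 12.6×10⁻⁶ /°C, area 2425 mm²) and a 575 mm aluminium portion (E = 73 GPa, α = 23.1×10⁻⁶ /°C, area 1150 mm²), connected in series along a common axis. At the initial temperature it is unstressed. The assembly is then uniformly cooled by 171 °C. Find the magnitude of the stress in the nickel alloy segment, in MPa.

With the walls removed the bar would change length by δ_free = Σ αᵢΔT Lᵢ = 12.6×10⁻⁶×171×390 + 23.1×10⁻⁶×171×575 = 3.112 mm.
Since the ends are fixed, an axial force P builds up, equal in every segment, with P · Σ Lᵢ/(AᵢEᵢ) = δ_free.
The series flexibility is Σ Lᵢ/(AᵢEᵢ) = 390/(2425×206×10³) + 575/(1150×73×10³) = 7.63×10⁻⁶ mm/N.
So P = 3.112 / 7.63×10⁻⁶ = 407.8 kN, tensile.
σ_{nickel alloy} = P / A = 407800 / 2425 = 168.2 MPa.

σ ≈ 168 MPa (tensile)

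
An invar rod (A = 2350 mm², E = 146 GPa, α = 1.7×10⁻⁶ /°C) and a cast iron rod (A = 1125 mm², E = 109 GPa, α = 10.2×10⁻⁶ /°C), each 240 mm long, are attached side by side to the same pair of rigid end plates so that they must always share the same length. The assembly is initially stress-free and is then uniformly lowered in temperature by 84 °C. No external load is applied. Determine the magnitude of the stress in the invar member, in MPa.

σ ≈ 27.4 MPa (compressive)

Both members must finish at the same length. With the larger α, the cast iron tends to over-contract; the plates restrain it, putting the cast iron in tension and the invar in compression. With no external load the two internal forces are equal and opposite, magnitude P.
Setting the final lengths equal and cancelling L: (α₁ − α₂)ΔT = P/(A₁E₁) + P/(A₂E₂).
|α₁ − α₂|·ΔT = 8.5×10⁻⁶ × 84 = 0.000714.
1/(A₁E₁) + 1/(A₂E₂) = 1/(2350×146×10³) + 1/(1125×109×10³) = 1.107×10⁻⁸ N⁻¹.
So P = 0.000714 / 1.107×10⁻⁸ = 64.5 kN.
σ_{invar} = P/A₁ = 64500/2350 = 27.45 MPa, compressive.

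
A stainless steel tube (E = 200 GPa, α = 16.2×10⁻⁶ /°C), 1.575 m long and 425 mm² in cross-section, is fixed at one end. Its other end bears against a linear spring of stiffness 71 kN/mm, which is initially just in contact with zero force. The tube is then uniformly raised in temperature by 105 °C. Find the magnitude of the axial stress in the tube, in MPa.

σ ≈ 193 MPa (compressive)

If the spring were absent the tube would lengthen by αΔT L = 16.2×10⁻⁶ × 105 × 1575 = 2.679 mm.
With a force P in the spring, the elastic change of the tube is PL/(AE) and that of the spring is P/k; compatibility requires their sum to equal δ_free.
P [ L/(AE) + 1/k ] = δ_free → P [ 1575/(425×200×10³) + 1/(71×10³) ] = 2.679.
P = 2.679 / 3.261×10⁻⁵ = 82150 N.
σ = P/A = 82150/425 = 193.3 MPa.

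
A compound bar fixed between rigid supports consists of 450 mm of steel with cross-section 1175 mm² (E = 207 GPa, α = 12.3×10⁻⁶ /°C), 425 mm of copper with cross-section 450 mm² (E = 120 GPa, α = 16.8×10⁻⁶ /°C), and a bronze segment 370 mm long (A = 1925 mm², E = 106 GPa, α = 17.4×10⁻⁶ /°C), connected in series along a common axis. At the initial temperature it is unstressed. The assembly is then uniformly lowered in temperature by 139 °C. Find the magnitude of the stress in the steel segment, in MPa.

σ ≈ 196 MPa (tensile)

If the supports were absent, the total length change would be Σ αᵢΔT Lᵢ = 12.3×10⁻⁶×139×450 + 16.8×10⁻⁶×139×425 + 17.4×10⁻⁶×139×370 = 2.657 mm.
The rigid supports impose zero overall length change; the single axial force P common to all segments must satisfy P Σ Lᵢ/(AᵢEᵢ) = δ_free.
Σ Lᵢ/(AᵢEᵢ) = 450/(1175×207×10³) + 425/(450×120×10³) + 370/(1925×106×10³) = 1.153×10⁻⁵ mm/N.
So P = 2.657 / 1.153×10⁻⁵ = 230.3 kN, tensile.
σ_{steel} = P / A = 230300 / 1175 = 196 MPa.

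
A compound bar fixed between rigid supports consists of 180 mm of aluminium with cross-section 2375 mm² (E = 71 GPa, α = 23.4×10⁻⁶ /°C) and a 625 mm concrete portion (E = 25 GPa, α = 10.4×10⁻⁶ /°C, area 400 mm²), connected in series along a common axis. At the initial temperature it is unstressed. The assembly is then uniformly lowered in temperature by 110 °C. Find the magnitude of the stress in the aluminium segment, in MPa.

With the walls removed the bar would change length by δ_free = Σ αᵢΔT Lᵢ = 23.4×10⁻⁶×110×180 + 10.4×10⁻⁶×110×625 = 1.178 mm.
The walls prevent any net length change, so an axial force P (same in every segment) develops. Compatibility: P · Σ Lᵢ/(AᵢEᵢ) = δ_free.
Σ Lᵢ/(AᵢEᵢ) = 180/(2375×71×10³) + 625/(400×25×10³) = 6.357×10⁻⁵ mm/N.
Hence P = δ_free / Σ(L/AE) = 1.178/6.357×10⁻⁵ = 18.54 kN (tensile).
σ_{aluminium} = P / A = 18540 / 2375 = 7.805 MPa.

σ ≈ 7.8 MPa (tensile)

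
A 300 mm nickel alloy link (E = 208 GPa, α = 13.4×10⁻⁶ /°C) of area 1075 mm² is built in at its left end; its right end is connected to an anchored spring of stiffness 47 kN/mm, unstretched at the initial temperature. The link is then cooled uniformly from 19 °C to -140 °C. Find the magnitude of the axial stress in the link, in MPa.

σ ≈ 26.3 MPa (tensile)

The unrestrained thermal change is αΔT L = 13.4×10⁻⁶ × 159 × 300 = 0.6392 mm.
With a force P in the spring, the elastic change of the link is PL/(AE) and that of the spring is P/k; compatibility requires their sum to equal δ_free.
So P = δ_free / [L/(AE) + 1/k] = 0.6392 / [ 300/(1075×208×10³) + 1/(47×10³) ].
P = 0.6392 / 2.262×10⁻⁵ = 28260 N.
σ = P/A = 28260/1075 = 26.29 MPa.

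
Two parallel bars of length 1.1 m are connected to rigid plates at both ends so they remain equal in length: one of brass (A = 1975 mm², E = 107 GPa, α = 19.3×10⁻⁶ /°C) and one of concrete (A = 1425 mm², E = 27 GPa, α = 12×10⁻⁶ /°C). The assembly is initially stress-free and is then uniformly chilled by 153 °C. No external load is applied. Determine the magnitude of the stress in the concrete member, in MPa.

Both members must finish at the same length. With the larger α, the brass tends to over-contract; the plates restrain it, putting the brass in tension and the concrete in compression. With no external load the two internal forces are equal and opposite, magnitude P.
Setting the final lengths equal and cancelling L: (α₁ − α₂)ΔT = P/(A₁E₁) + P/(A₂E₂).
|α₁ − α₂|·ΔT = 7.3×10⁻⁶ × 153 = 0.001117.
1/(A₁E₁) + 1/(A₂E₂) = 1/(1975×107×10³) + 1/(1425×27×10³) = 3.072×10⁻⁸ N⁻¹.
P = 0.001117 / 3.072×10⁻⁸ = 36350 N = 36.35 kN.
σ_{concrete} = P/A₂ = 36350/1425 = 25.51 MPa, compressive.

σ ≈ 25.5 MPa (compressive)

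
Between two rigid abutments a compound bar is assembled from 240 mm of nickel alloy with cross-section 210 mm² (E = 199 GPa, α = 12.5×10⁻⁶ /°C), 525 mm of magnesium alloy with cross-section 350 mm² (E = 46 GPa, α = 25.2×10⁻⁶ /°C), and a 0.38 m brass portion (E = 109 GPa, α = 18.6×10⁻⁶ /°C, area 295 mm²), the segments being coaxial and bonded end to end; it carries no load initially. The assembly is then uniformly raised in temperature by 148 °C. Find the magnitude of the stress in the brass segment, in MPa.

σ ≈ 233 MPa (compressive)

Free thermal expansion of the whole bar: Σ αᵢΔT Lᵢ = 12.5×10⁻⁶×148×240 + 25.2×10⁻⁶×148×525 + 18.6×10⁻⁶×148×380 = 3.448 mm.
The rigid supports impose zero overall length change; the single axial force P common to all segments must satisfy P Σ Lᵢ/(AᵢEᵢ) = δ_free.
Σ Lᵢ/(AᵢEᵢ) = 240/(210×199×10³) + 525/(350×46×10³) + 380/(295×109×10³) = 5.017×10⁻⁵ mm/N.
So P = 3.448 / 5.017×10⁻⁵ = 68.73 kN, compressive.
σ_{brass} = P / A = 68730 / 295 = 233 MPa.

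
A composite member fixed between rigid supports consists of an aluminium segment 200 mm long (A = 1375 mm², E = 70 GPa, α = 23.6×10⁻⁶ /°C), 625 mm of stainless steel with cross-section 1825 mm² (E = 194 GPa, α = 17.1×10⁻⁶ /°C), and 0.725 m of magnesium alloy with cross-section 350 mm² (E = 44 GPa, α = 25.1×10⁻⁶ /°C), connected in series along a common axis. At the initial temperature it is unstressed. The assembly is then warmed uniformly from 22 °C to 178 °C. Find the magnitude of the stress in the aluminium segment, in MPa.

If the supports were absent, the total length change would be Σ αᵢΔT Lᵢ = 23.6×10⁻⁶×156×200 + 17.1×10⁻⁶×156×625 + 25.1×10⁻⁶×156×725 = 5.242 mm.
The rigid supports impose zero overall length change; the single axial force P common to all segments must satisfy P Σ Lᵢ/(AᵢEᵢ) = δ_free.
Σ Lᵢ/(AᵢEᵢ) = 200/(1375×70×10³) + 625/(1825×194×10³) + 725/(350×44×10³) = 5.092×10⁻⁵ mm/N.
P = 5.242 / 5.092×10⁻⁵ = 103000 N = 103 kN, compressive.
σ_{aluminium} = P / A = 103000 / 1375 = 74.87 MPa.

σ ≈ 74.9 MPa (compressive)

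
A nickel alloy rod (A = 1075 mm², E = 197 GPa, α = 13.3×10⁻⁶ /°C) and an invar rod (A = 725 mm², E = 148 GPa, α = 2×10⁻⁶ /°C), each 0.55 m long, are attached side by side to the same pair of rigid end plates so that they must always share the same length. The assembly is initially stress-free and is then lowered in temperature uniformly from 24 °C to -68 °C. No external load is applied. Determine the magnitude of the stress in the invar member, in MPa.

σ ≈ 102 MPa (compressive)

Equilibrium of a rigid end plate with no external load gives equal and opposite internal forces ±P in the two members. Since α_{nickel alloy} > α_{invar}, cooling drives the nickel alloy into tension and the invar into compression.
Equating the net (thermal + elastic) strains gives |α₁ − α₂|·ΔT = P·[1/(A₁E₁) + 1/(A₂E₂)].
|α₁ − α₂|·ΔT = 11.3×10⁻⁶ × 92 = 0.00104.
1/(A₁E₁) + 1/(A₂E₂) = 1/(1075×197×10³) + 1/(725×148×10³) = 1.404×10⁻⁸ N⁻¹.
So P = 0.00104 / 1.404×10⁻⁸ = 74.04 kN.
σ_{invar} = P/A₂ = 74040/725 = 102.1 MPa, compressive.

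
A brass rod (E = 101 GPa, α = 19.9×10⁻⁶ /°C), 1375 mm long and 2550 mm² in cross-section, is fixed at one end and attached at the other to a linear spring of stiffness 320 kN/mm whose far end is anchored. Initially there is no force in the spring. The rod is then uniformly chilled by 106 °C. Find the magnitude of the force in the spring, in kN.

P ≈ 343 kN

Free thermal contraction: δ_free = αΔT L = 19.9×10⁻⁶ × 106 × 1375 = 2.9 mm.
With a force P in the spring, the elastic change of the rod is PL/(AE) and that of the spring is P/k; compatibility requires their sum to equal δ_free.
P [ L/(AE) + 1/k ] = δ_free → P [ 1375/(2550×101×10³) + 1/(320×10³) ] = 2.9.
P = 2.9 / 8.464×10⁻⁶ = 342700 N.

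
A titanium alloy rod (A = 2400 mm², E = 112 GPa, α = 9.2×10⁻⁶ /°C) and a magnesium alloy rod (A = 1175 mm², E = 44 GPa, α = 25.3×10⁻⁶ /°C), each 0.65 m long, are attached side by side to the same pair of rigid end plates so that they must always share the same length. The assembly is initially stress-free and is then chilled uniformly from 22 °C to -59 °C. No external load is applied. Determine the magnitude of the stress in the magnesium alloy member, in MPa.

The magnesium alloy has the larger α, so on cooling it would change length more than the titanium alloy if both were free. The rigid plates force a common final length, so the magnesium alloy is put into tension and the titanium alloy into compression, with equal and opposite forces P (no external load).
Compatibility of the two members (thermal + elastic change equal): (α₁ − α₂)ΔT = P·[1/(A₁E₁) + 1/(A₂E₂)].
|α₁ − α₂|·ΔT = 16.1×10⁻⁶ × 81 = 0.001304.
1/(A₁E₁) + 1/(A₂E₂) = 1/(2400×112×10³) + 1/(1175×44×10³) = 2.306×10⁻⁸ N⁻¹.
So P = 0.001304 / 2.306×10⁻⁸ = 56.55 kN.
σ_{magnesium alloy} = P/A₂ = 56550/1175 = 48.12 MPa, tensile.

σ ≈ 48.1 MPa (tensile)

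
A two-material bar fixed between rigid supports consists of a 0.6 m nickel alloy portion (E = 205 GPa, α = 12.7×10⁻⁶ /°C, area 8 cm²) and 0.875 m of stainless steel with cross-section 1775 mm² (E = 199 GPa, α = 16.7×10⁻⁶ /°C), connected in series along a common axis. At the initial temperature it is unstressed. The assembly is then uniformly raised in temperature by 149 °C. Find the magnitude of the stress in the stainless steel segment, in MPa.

If the supports were absent, the total length change would be Σ αᵢΔT Lᵢ = 12.7×10⁻⁶×149×600 + 16.7×10⁻⁶×149×875 = 3.313 mm.
The rigid supports impose zero overall length change; the single axial force P common to all segments must satisfy P Σ Lᵢ/(AᵢEᵢ) = δ_free.
The series flexibility is Σ Lᵢ/(AᵢEᵢ) = 600/(800×205×10³) + 875/(1775×199×10³) = 6.136×10⁻⁶ mm/N.
P = 3.313 / 6.136×10⁻⁶ = 539900 N = 539.9 kN, compressive.
σ_{stainless steel} = P / A = 539900 / 1775 = 304.2 MPa.

σ ≈ 304 MPa (compressive)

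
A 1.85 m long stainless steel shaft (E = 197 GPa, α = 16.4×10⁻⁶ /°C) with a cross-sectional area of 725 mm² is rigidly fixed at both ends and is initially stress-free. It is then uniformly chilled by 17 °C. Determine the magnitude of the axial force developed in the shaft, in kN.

Full restraint means ε = 0, so the stress is σ = EαΔT = 197×10³ × 16.4×10⁻⁶ × 17 = 54.92 MPa.
Then P = σA = 54.92 × 725 mm² = 39.82 kN, tensile.

P ≈ 39.8 kN (tensile)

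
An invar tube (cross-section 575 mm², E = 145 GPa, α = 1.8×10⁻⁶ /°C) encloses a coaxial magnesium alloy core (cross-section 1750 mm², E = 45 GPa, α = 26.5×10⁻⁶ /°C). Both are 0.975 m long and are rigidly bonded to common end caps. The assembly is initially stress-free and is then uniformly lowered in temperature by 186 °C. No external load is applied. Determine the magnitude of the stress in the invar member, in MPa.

σ ≈ 324 MPa (compressive)

Both members must finish at the same length. With the larger α, the magnesium alloy tends to over-contract; the plates restrain it, putting the magnesium alloy in tension and the invar in compression. With no external load the two internal forces are equal and opposite, magnitude P.
Compatibility of the two members (thermal + elastic change equal): (α₁ − α₂)ΔT = P·[1/(A₁E₁) + 1/(A₂E₂)].
|α₁ − α₂|·ΔT = 24.7×10⁻⁶ × 186 = 0.004594.
1/(A₁E₁) + 1/(A₂E₂) = 1/(575×145×10³) + 1/(1750×45×10³) = 2.469×10⁻⁸ N⁻¹.
So P = 0.004594 / 2.469×10⁻⁸ = 186.1 kN.
σ_{invar} = P/A₁ = 186100/575 = 323.6 MPa, compressive.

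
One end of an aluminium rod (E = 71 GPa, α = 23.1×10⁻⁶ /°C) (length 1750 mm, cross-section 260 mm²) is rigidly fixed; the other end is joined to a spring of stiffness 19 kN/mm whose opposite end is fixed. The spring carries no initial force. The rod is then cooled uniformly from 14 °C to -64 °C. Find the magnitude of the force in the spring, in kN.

Free thermal contraction: δ_free = αΔT L = 23.1×10⁻⁶ × 78 × 1750 = 3.153 mm.
With a force P in the spring, the elastic change of the rod is PL/(AE) and that of the spring is P/k; compatibility requires their sum to equal δ_free.
P [ L/(AE) + 1/k ] = δ_free → P [ 1750/(260×71×10³) + 1/(19×10³) ] = 3.153.
P = 3.153 / 0.0001474 = 21390 N.

P ≈ 21.4 kN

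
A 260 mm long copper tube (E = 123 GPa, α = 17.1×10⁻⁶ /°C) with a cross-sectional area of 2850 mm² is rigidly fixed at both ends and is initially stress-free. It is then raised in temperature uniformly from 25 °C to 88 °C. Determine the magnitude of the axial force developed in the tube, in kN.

Full restraint means ε = 0, so the stress is σ = EαΔT = 123×10³ × 17.1×10⁻⁶ × 63 = 132.5 MPa.
P = AEαΔT = 2850 × 123×10³ × 17.1×10⁻⁶ × 63 = 377.6 kN (compressive).

P ≈ 378 kN (compressive)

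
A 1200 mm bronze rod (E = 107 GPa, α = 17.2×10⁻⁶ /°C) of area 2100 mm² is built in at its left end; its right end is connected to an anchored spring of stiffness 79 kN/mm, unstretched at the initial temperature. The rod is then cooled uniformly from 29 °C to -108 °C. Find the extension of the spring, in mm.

If the spring were absent the rod would shorten by αΔT L = 17.2×10⁻⁶ × 137 × 1200 = 2.828 mm.
With a force P in the spring, the elastic change of the rod is PL/(AE) and that of the spring is P/k; compatibility requires their sum to equal δ_free.
So P = δ_free / [L/(AE) + 1/k] = 2.828 / [ 1200/(2100×107×10³) + 1/(79×10³) ].
P = 2.828 / 1.8×10⁻⁵ = 157100 N.
Spring extension = P/k = 157100/(79×10³) = 1.989 mm.

δ ≈ 1.99 mm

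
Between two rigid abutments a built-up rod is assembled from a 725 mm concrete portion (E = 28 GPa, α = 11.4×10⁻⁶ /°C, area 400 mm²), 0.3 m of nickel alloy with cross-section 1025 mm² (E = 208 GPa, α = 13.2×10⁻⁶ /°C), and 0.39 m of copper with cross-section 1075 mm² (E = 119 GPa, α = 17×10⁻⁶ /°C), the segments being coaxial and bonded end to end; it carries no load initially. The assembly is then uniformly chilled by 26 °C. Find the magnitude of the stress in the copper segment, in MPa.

With the walls removed the bar would change length by δ_free = Σ αᵢΔT Lᵢ = 11.4×10⁻⁶×26×725 + 13.2×10⁻⁶×26×300 + 17×10⁻⁶×26×390 = 0.4902 mm.
The rigid supports impose zero overall length change; the single axial force P common to all segments must satisfy P Σ Lᵢ/(AᵢEᵢ) = δ_free.
Σ Lᵢ/(AᵢEᵢ) = 725/(400×28×10³) + 300/(1025×208×10³) + 390/(1075×119×10³) = 6.919×10⁻⁵ mm/N.
So P = 0.4902 / 6.919×10⁻⁵ = 7.085 kN, tensile.
σ_{copper} = P / A = 7085 / 1075 = 6.591 MPa.

σ ≈ 6.59 MPa (tensile)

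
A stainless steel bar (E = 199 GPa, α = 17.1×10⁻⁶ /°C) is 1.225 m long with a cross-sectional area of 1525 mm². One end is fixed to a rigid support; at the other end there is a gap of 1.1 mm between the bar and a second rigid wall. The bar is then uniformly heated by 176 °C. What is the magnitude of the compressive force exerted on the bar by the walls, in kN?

P ≈ 641 kN

Unrestrained expansion: δ_free = αΔT L = 17.1×10⁻⁶ × 176 × 1225 = 3.687 mm.
The gap closes (δ_free > 1.1 mm) and the wall then resists a further 3.687 − 1.1 = 2.587 mm of expansion.
That suppressed elongation corresponds to σ = E·Δ/L = 199×10³ × 2.587/1225 = 420.2 MPa.
Force on the wall = σA = 420.2 × 1525 mm² = 640.8 kN.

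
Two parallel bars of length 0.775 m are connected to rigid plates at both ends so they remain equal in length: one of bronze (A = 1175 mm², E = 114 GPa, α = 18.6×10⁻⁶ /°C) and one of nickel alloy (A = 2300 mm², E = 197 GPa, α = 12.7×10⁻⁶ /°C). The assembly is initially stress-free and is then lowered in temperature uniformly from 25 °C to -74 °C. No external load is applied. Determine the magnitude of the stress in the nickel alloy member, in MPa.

σ ≈ 26.3 MPa (compressive)

Both members must finish at the same length. With the larger α, the bronze tends to over-contract; the plates restrain it, putting the bronze in tension and the nickel alloy in compression. With no external load the two internal forces are equal and opposite, magnitude P.
Equating the net (thermal + elastic) strains gives |α₁ − α₂|·ΔT = P·[1/(A₁E₁) + 1/(A₂E₂)].
|α₁ − α₂|·ΔT = 5.9×10⁻⁶ × 99 = 0.0005841.
1/(A₁E₁) + 1/(A₂E₂) = 1/(1175×114×10³) + 1/(2300×197×10³) = 9.672×10⁻⁹ N⁻¹.
P = 0.0005841 / 9.672×10⁻⁹ = 60390 N = 60.39 kN.
σ_{nickel alloy} = P/A₂ = 60390/2300 = 26.26 MPa, compressive.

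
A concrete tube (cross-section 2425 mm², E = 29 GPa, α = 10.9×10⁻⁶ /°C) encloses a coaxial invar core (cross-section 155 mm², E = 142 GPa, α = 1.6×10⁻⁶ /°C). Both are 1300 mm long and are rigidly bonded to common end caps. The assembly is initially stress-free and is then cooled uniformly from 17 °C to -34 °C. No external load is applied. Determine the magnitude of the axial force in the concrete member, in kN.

Equilibrium of a rigid end plate with no external load gives equal and opposite internal forces ±P in the two members. Since α_{concrete} > α_{invar}, cooling drives the concrete into tension and the invar into compression.
Equating the net (thermal + elastic) strains gives |α₁ − α₂|·ΔT = P·[1/(A₁E₁) + 1/(A₂E₂)].
|α₁ − α₂|·ΔT = 9.3×10⁻⁶ × 51 = 0.0004743.
1/(A₁E₁) + 1/(A₂E₂) = 1/(2425×29×10³) + 1/(155×142×10³) = 5.965×10⁻⁸ N⁻¹.
P = 0.0004743 / 5.965×10⁻⁸ = 7951 N = 7.951 kN.

P ≈ 7.95 kN (tensile in the concrete)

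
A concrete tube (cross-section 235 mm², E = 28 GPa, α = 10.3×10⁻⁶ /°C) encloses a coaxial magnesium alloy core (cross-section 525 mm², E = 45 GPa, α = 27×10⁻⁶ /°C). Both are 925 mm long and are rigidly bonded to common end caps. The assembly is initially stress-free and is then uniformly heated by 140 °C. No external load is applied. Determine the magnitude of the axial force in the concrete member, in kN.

Equilibrium of a rigid end plate with no external load gives equal and opposite internal forces ±P in the two members. Since α_{magnesium alloy} > α_{concrete}, heating drives the magnesium alloy into compression and the concrete into tension.
Setting the final lengths equal and cancelling L: (α₁ − α₂)ΔT = P/(A₁E₁) + P/(A₂E₂).
|α₁ − α₂|·ΔT = 16.7×10⁻⁶ × 140 = 0.002338.
1/(A₁E₁) + 1/(A₂E₂) = 1/(235×28×10³) + 1/(525×45×10³) = 1.943×10⁻⁷ N⁻¹.
P = 0.002338 / 1.943×10⁻⁷ = 12030 N = 12.03 kN.

P ≈ 12 kN (tensile in the concrete)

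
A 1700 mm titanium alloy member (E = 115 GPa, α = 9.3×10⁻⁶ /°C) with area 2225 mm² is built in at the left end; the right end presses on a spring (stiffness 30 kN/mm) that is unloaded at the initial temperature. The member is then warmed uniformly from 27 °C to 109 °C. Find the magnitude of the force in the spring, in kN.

The unrestrained thermal change is αΔT L = 9.3×10⁻⁶ × 82 × 1700 = 1.296 mm.
Let P be the compressive force at the spring. The member shortens elastically by PL/(AE) and the spring compresses by P/k; together these equal δ_free.
P [ L/(AE) + 1/k ] = δ_free → P [ 1700/(2225×115×10³) + 1/(30×10³) ] = 1.296.
P = 1.296 / 3.998×10⁻⁵ = 32430 N.

P ≈ 32.4 kN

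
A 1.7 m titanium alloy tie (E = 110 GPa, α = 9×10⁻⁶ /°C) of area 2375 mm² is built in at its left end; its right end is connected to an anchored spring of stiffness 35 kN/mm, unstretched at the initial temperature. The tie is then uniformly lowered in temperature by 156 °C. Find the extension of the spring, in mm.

δ ≈ 1.94 mm

If the spring were absent the tie would shorten by αΔT L = 9×10⁻⁶ × 156 × 1700 = 2.387 mm.
With a force P in the spring, the elastic change of the tie is PL/(AE) and that of the spring is P/k; compatibility requires their sum to equal δ_free.
So P = δ_free / [L/(AE) + 1/k] = 2.387 / [ 1700/(2375×110×10³) + 1/(35×10³) ].
P = 2.387 / 3.508×10⁻⁵ = 68040 N.
Spring extension = P/k = 68040/(35×10³) = 1.944 mm.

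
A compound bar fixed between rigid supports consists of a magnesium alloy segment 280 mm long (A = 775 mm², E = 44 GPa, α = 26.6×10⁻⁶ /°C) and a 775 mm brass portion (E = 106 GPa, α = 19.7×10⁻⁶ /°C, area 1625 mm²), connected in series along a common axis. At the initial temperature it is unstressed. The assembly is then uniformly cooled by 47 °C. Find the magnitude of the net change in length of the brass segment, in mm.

|ΔL| ≈ 0.34 mm

Free thermal contraction of the whole bar: Σ αᵢΔT Lᵢ = 26.6×10⁻⁶×47×280 + 19.7×10⁻⁶×47×775 = 1.068 mm.
The rigid supports impose zero overall length change; the single axial force P common to all segments must satisfy P Σ Lᵢ/(AᵢEᵢ) = δ_free.
Σ Lᵢ/(AᵢEᵢ) = 280/(775×44×10³) + 775/(1625×106×10³) = 1.271×10⁻⁵ mm/N.
Hence P = δ_free / Σ(L/AE) = 1.068/1.271×10⁻⁵ = 84 kN (tensile).
For the brass segment, free thermal change = 19.7×10⁻⁶×47×775 = 0.7176 mm and elastic change from P = 84000×775/(1625×106×10³) = 0.3779 mm; these oppose, so the net change is 0.34 mm (segment shortens).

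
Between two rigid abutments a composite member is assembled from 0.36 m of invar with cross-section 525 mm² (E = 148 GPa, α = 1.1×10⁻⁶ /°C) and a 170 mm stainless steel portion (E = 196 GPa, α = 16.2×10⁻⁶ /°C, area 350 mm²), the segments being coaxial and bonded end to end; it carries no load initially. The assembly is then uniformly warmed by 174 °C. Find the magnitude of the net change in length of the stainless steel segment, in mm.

|ΔL| ≈ 0.288 mm

Free thermal expansion of the whole bar: Σ αᵢΔT Lᵢ = 1.1×10⁻⁶×174×360 + 16.2×10⁻⁶×174×170 = 0.5481 mm.
Since the ends are fixed, an axial force P builds up, equal in every segment, with P · Σ Lᵢ/(AᵢEᵢ) = δ_free.
Σ Lᵢ/(AᵢEᵢ) = 360/(525×148×10³) + 170/(350×196×10³) = 7.111×10⁻⁶ mm/N.
Hence P = δ_free / Σ(L/AE) = 0.5481/7.111×10⁻⁶ = 77.07 kN (compressive).
For the stainless steel segment, free thermal change = 16.2×10⁻⁶×174×170 = 0.4792 mm and elastic change from P = 77070×170/(350×196×10³) = 0.191 mm; these oppose, so the net change is 0.288 mm (segment lengthens).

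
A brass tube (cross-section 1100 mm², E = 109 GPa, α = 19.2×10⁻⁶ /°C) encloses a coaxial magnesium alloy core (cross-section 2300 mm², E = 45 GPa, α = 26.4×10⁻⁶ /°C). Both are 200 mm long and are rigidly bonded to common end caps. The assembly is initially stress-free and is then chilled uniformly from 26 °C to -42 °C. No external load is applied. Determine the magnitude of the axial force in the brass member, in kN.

P ≈ 27.2 kN (compressive in the brass)

Equilibrium of a rigid end plate with no external load gives equal and opposite internal forces ±P in the two members. Since α_{magnesium alloy} > α_{brass}, cooling drives the magnesium alloy into tension and the brass into compression.
Equating the net (thermal + elastic) strains gives |α₁ − α₂|·ΔT = P·[1/(A₁E₁) + 1/(A₂E₂)].
|α₁ − α₂|·ΔT = 7.2×10⁻⁶ × 68 = 0.0004896.
1/(A₁E₁) + 1/(A₂E₂) = 1/(1100×109×10³) + 1/(2300×45×10³) = 1.8×10⁻⁸ N⁻¹.
So P = 0.0004896 / 1.8×10⁻⁸ = 27.2 kN.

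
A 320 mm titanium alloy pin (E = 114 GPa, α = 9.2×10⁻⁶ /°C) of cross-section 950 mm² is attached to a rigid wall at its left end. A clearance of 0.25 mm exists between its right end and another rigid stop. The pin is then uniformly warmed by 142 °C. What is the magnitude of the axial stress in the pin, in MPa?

Free thermal elongation = αΔT L = 9.2×10⁻⁶ × 142 × 320 = 0.418 mm.
The gap closes (δ_free > 0.25 mm) and the wall then resists a further 0.418 − 0.25 = 0.168 mm of expansion.
Compatibility: PL/(AE) = 0.168 mm, so σ = P/A = E × (0.168/320) = 59.87 MPa.

σ ≈ 59.9 MPa (compressive)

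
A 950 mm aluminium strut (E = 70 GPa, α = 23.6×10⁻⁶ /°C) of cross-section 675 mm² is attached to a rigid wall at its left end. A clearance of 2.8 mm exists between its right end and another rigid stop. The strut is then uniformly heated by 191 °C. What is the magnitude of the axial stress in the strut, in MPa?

σ ≈ 109 MPa (compressive)

If the wall were absent the strut would grow by αΔT L = 23.6×10⁻⁶ × 191 × 950 = 4.282 mm.
After closing the 2.8 mm clearance, 4.282 − 2.8 = 1.482 mm of expansion remains to be suppressed by the wall.
So σ = E(δ_free − g)/L = 70×10³ × 1.482/950 = 109.2 MPa.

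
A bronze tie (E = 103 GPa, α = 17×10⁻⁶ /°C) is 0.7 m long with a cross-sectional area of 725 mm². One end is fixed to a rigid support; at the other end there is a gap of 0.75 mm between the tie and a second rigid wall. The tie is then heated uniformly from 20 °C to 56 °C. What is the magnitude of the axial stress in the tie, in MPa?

Free thermal elongation = αΔT L = 17×10⁻⁶ × 36 × 700 = 0.4284 mm.
This is smaller than the 0.75 mm clearance, so the tie expands freely without reaching the stop — the stress is zero.

σ ≈ 0 MPa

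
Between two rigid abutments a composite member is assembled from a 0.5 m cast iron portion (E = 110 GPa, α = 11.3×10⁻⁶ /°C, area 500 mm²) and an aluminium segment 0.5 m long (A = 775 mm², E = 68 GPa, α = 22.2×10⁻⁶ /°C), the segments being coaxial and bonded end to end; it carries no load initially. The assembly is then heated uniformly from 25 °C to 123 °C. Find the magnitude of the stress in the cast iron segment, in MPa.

If the supports were absent, the total length change would be Σ αᵢΔT Lᵢ = 11.3×10⁻⁶×98×500 + 22.2×10⁻⁶×98×500 = 1.641 mm.
Since the ends are fixed, an axial force P builds up, equal in every segment, with P · Σ Lᵢ/(AᵢEᵢ) = δ_free.
Σ Lᵢ/(AᵢEᵢ) = 500/(500×110×10³) + 500/(775×68×10³) = 1.858×10⁻⁵ mm/N.
Hence P = δ_free / Σ(L/AE) = 1.641/1.858×10⁻⁵ = 88.35 kN (compressive).
σ_{cast iron} = P / A = 88350 / 500 = 176.7 MPa.

σ ≈ 177 MPa (compressive)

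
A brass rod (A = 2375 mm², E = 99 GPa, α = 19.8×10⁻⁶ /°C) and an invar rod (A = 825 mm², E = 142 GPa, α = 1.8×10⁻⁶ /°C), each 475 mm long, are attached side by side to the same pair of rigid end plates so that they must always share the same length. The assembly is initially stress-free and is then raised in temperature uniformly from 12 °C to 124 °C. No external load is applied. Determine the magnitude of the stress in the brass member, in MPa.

Equilibrium of a rigid end plate with no external load gives equal and opposite internal forces ±P in the two members. Since α_{brass} > α_{invar}, heating drives the brass into compression and the invar into tension.
Compatibility of the two members (thermal + elastic change equal): (α₁ − α₂)ΔT = P·[1/(A₁E₁) + 1/(A₂E₂)].
|α₁ − α₂|·ΔT = 18×10⁻⁶ × 112 = 0.002016.
1/(A₁E₁) + 1/(A₂E₂) = 1/(2375×99×10³) + 1/(825×142×10³) = 1.279×10⁻⁸ N⁻¹.
So P = 0.002016 / 1.279×10⁻⁸ = 157.6 kN.
σ_{brass} = P/A₁ = 157600/2375 = 66.37 MPa, compressive.

σ ≈ 66.4 MPa (compressive)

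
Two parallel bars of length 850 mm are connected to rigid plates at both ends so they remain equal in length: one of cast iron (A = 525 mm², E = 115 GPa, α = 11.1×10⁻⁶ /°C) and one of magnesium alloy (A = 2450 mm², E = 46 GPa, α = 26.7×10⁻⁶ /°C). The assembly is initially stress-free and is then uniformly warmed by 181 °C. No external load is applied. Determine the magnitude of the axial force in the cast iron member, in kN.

P ≈ 111 kN (tensile in the cast iron)

Equilibrium of a rigid end plate with no external load gives equal and opposite internal forces ±P in the two members. Since α_{magnesium alloy} > α_{cast iron}, heating drives the magnesium alloy into compression and the cast iron into tension.
Equating the net (thermal + elastic) strains gives |α₁ − α₂|·ΔT = P·[1/(A₁E₁) + 1/(A₂E₂)].
|α₁ − α₂|·ΔT = 15.6×10⁻⁶ × 181 = 0.002824.
1/(A₁E₁) + 1/(A₂E₂) = 1/(525×115×10³) + 1/(2450×46×10³) = 2.544×10⁻⁸ N⁻¹.
So P = 0.002824 / 2.544×10⁻⁸ = 111 kN.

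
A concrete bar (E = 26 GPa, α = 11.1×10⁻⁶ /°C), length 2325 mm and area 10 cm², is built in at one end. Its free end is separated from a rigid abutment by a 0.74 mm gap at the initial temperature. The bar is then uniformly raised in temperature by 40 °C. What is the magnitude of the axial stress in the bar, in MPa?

If the wall were absent the bar would grow by αΔT L = 11.1×10⁻⁶ × 40 × 2325 = 1.032 mm.
The gap closes (δ_free > 0.74 mm) and the wall then resists a further 1.032 − 0.74 = 0.2923 mm of expansion.
Compatibility: PL/(AE) = 0.2923 mm, so σ = P/A = E × (0.2923/2325) = 3.269 MPa.

σ ≈ 3.27 MPa (compressive)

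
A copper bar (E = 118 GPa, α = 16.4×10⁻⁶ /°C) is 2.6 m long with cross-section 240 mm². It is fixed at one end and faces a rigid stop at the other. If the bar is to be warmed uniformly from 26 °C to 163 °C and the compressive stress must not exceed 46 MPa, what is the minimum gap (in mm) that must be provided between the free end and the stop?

With no wall the bar would lengthen by αΔT L = 16.4×10⁻⁶ × 137 × 2600 = 5.842 mm.
A stress of 46 MPa corresponds to the wall pushing the bar back by σL/E = 46×2600/(118×10³) = 1.014 mm.
So the gap has to take up the difference, g_min = δ_free − σL/E = 5.842 − 1.014 = 4.828 mm.

g ≈ 4.83 mm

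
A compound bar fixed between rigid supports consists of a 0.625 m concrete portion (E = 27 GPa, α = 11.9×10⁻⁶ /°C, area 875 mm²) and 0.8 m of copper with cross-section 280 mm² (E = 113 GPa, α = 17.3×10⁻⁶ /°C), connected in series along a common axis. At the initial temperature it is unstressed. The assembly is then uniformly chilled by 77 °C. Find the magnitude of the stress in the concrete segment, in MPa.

σ ≈ 36.2 MPa (tensile)

If the supports were absent, the total length change would be Σ αᵢΔT Lᵢ = 11.9×10⁻⁶×77×625 + 17.3×10⁻⁶×77×800 = 1.638 mm.
The walls prevent any net length change, so an axial force P (same in every segment) develops. Compatibility: P · Σ Lᵢ/(AᵢEᵢ) = δ_free.
The series flexibility is Σ Lᵢ/(AᵢEᵢ) = 625/(875×27×10³) + 800/(280×113×10³) = 5.174×10⁻⁵ mm/N.
P = 1.638 / 5.174×10⁻⁵ = 31670 N = 31.67 kN, tensile.
σ_{concrete} = P / A = 31670 / 875 = 36.19 MPa.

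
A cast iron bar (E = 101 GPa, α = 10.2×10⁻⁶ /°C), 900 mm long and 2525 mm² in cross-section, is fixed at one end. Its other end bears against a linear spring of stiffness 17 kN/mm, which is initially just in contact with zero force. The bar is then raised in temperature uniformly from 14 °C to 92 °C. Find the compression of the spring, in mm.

δ ≈ 0.676 mm

Free thermal expansion: δ_free = αΔT L = 10.2×10⁻⁶ × 78 × 900 = 0.716 mm.
Let P be the compressive force at the spring. The bar shortens elastically by PL/(AE) and the spring compresses by P/k; together these equal δ_free.
So P = δ_free / [L/(AE) + 1/k] = 0.716 / [ 900/(2525×101×10³) + 1/(17×10³) ].
P = 0.716 / 6.235×10⁻⁵ = 11480 N.
Spring compression = P/k = 11480/(17×10³) = 0.6755 mm.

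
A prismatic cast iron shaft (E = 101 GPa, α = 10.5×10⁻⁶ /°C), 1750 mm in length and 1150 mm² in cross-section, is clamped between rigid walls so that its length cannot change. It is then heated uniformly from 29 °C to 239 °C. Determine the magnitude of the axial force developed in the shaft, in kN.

The ends cannot move, so σ = EαΔT = 101×10³ × 10.5×10⁻⁶ × 210 = 222.7 MPa.
Then P = σA = 222.7 × 1150 mm² = 256.1 kN, compressive.

P ≈ 256 kN (compressive)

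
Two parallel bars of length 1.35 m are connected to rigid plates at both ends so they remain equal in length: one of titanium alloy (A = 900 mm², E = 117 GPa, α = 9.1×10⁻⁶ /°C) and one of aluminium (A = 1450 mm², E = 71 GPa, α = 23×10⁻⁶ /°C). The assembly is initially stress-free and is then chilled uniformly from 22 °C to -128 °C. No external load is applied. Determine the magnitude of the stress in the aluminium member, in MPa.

σ ≈ 74.9 MPa (tensile)

The aluminium has the larger α, so on cooling it would change length more than the titanium alloy if both were free. The rigid plates force a common final length, so the aluminium is put into tension and the titanium alloy into compression, with equal and opposite forces P (no external load).
Compatibility of the two members (thermal + elastic change equal): (α₁ − α₂)ΔT = P·[1/(A₁E₁) + 1/(A₂E₂)].
|α₁ − α₂|·ΔT = 13.9×10⁻⁶ × 150 = 0.002085.
1/(A₁E₁) + 1/(A₂E₂) = 1/(900×117×10³) + 1/(1450×71×10³) = 1.921×10⁻⁸ N⁻¹.
So P = 0.002085 / 1.921×10⁻⁸ = 108.5 kN.
σ_{aluminium} = P/A₂ = 108500/1450 = 74.85 MPa, tensile.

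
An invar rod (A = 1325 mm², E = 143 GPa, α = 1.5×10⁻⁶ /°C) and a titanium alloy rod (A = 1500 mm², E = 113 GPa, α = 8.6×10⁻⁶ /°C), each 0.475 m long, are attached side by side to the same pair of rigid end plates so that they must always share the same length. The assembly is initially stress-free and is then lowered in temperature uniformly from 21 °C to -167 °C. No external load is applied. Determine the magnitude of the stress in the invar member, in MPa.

Equilibrium of a rigid end plate with no external load gives equal and opposite internal forces ±P in the two members. Since α_{titanium alloy} > α_{invar}, cooling drives the titanium alloy into tension and the invar into compression.
Compatibility of the two members (thermal + elastic change equal): (α₁ − α₂)ΔT = P·[1/(A₁E₁) + 1/(A₂E₂)].
|α₁ − α₂|·ΔT = 7.1×10⁻⁶ × 188 = 0.001335.
1/(A₁E₁) + 1/(A₂E₂) = 1/(1325×143×10³) + 1/(1500×113×10³) = 1.118×10⁻⁸ N⁻¹.
P = 0.001335 / 1.118×10⁻⁸ = 119400 N = 119.4 kN.
σ_{invar} = P/A₁ = 119400/1325 = 90.13 MPa, compressive.

σ ≈ 90.1 MPa (compressive)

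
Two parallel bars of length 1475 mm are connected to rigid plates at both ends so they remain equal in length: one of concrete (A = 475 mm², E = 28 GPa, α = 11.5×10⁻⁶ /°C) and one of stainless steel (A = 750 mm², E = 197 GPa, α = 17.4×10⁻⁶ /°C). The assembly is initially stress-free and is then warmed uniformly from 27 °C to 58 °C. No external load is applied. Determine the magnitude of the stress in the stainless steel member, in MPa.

Equilibrium of a rigid end plate with no external load gives equal and opposite internal forces ±P in the two members. Since α_{stainless steel} > α_{concrete}, heating drives the stainless steel into compression and the concrete into tension.
Compatibility of the two members (thermal + elastic change equal): (α₁ − α₂)ΔT = P·[1/(A₁E₁) + 1/(A₂E₂)].
|α₁ − α₂|·ΔT = 5.9×10⁻⁶ × 31 = 0.0001829.
1/(A₁E₁) + 1/(A₂E₂) = 1/(475×28×10³) + 1/(750×197×10³) = 8.196×10⁻⁸ N⁻¹.
So P = 0.0001829 / 8.196×10⁻⁸ = 2.232 kN.
σ_{stainless steel} = P/A₂ = 2232/750 = 2.976 MPa, compressive.

σ ≈ 2.98 MPa (compressive)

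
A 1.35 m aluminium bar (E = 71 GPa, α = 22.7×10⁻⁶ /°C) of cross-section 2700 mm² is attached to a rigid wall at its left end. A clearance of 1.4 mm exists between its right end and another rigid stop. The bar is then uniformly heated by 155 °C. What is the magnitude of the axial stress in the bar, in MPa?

Free thermal elongation = αΔT L = 22.7×10⁻⁶ × 155 × 1350 = 4.75 mm.
This exceeds the 1.4 mm gap, so the wall pushes back. The portion of expansion that must be recovered elastically is δ_free − gap = 4.75 − 1.4 = 3.35 mm.
Compatibility: PL/(AE) = 3.35 mm, so σ = P/A = E × (3.35/1350) = 176.2 MPa.

σ ≈ 176 MPa (compressive)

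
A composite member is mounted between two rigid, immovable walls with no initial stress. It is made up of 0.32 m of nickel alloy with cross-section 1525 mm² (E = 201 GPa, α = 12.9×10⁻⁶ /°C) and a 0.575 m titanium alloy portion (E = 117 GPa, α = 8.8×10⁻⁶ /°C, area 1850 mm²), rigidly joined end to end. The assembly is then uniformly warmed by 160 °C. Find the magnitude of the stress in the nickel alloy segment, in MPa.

Free thermal expansion of the whole bar: Σ αᵢΔT Lᵢ = 12.9×10⁻⁶×160×320 + 8.8×10⁻⁶×160×575 = 1.47 mm.
Since the ends are fixed, an axial force P builds up, equal in every segment, with P · Σ Lᵢ/(AᵢEᵢ) = δ_free.
The series flexibility is Σ Lᵢ/(AᵢEᵢ) = 320/(1525×201×10³) + 575/(1850×117×10³) = 3.7×10⁻⁶ mm/N.
P = 1.47 / 3.7×10⁻⁶ = 397300 N = 397.3 kN, compressive.
σ_{nickel alloy} = P / A = 397300 / 1525 = 260.5 MPa.

σ ≈ 261 MPa (compressive)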